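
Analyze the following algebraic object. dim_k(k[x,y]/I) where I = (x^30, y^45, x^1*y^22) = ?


k[x,y]/I, I = (x^30, y^45, x^1*y^22)
Rect: 30x45=1350. Corner: (30-1)x(45-22)=667.
dim = 1350-667 = 683


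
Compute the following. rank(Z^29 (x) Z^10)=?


rank(M(x)N) = rank(M)*rank(N)
29*10 = 290


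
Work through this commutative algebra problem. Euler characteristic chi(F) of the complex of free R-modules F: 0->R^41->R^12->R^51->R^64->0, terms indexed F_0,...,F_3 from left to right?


chi = sum (-1)^i * rank:
(-1)^0*41=41
(-1)^1*12=-12
(-1)^2*51=51
(-1)^3*64=-64
chi=16


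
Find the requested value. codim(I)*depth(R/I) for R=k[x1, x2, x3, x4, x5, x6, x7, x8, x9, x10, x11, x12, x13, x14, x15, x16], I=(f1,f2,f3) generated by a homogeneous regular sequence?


codim=3, depth=dim(R/I)=16-3=13
Product=3*13=39


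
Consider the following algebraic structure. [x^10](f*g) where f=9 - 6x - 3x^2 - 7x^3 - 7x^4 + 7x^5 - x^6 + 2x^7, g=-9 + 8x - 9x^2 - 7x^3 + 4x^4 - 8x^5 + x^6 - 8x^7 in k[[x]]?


[x^10] = sum a_i*b_j, i+j=10
  -7*-8=56
  -7*1=-7
  7*-8=-56
  -1*4=-4
  2*-7=-14
Sum=-25


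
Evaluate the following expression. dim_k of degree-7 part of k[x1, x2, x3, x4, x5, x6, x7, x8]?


C(d+n-1,n-1)=C(14,7)=3432


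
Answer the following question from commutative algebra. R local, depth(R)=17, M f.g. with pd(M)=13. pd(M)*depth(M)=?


pd+depth=17
depth=17-13=4
pd*depth=13*4=52


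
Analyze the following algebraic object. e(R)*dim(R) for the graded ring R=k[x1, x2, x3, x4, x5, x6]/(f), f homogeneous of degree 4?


e(R)=deg(f)=4, dim(R)=6-1=5
e*dim=4*5=20


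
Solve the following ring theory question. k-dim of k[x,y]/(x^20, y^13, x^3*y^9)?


k[x,y]/I, I = (x^20, y^13, x^3*y^9)
Rect: 20x13=260. Corner: (20-3)x(13-9)=68.
dim = 260-68 = 192


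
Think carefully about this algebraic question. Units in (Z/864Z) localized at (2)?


Local ring = Z/32Z.
phi(32) = 2^4*(2-1) = 16


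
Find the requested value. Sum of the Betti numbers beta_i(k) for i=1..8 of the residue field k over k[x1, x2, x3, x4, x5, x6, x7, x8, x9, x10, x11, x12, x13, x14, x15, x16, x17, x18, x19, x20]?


Koszul resolution: beta_i(k)=C(n,i), n=20
C(20,1)=20, C(20,2)=190, C(20,3)=1140, C(20,4)=4845, C(20,5)=15504, C(20,6)=38760, C(20,7)=77520, C(20,8)=125970
Sum=263949


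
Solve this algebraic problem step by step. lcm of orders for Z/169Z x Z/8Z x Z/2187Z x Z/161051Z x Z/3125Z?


Exponent = lcm of the cyclic orders; pairwise coprime => product.
13^2*2^3*3^7*11^5*5^5=169*8*2187*161051*3125=1488123318825000


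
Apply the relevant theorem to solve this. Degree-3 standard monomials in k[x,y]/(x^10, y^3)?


k[x,y], I = (x^10, y^3), d = 3
Need i < 10 and d-i < 3.
Range: 1 <= i <= 3.
H(3) = 3


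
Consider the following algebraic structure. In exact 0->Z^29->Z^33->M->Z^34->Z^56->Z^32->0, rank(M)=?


Alt sum=0:
(-1)^0*29 + (-1)^1*33 + (-1)^2*? + (-1)^3*34 + (-1)^4*56 + (-1)^5*32=0
rank(M)=14


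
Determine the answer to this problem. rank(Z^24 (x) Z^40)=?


rank(M(x)N) = rank(M)*rank(N)
24*40 = 960


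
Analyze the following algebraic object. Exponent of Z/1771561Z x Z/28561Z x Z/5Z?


Exponent = lcm of the cyclic orders; pairwise coprime => product.
11^6*13^4*5^1=1771561*28561*5=252987768605


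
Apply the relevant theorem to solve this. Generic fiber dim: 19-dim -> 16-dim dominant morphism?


dim(fiber)=dim(X)-dim(Y)=19-16=3


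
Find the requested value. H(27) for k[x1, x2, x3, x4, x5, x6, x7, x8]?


C(d+n-1,n-1)=C(34,7)=5379616


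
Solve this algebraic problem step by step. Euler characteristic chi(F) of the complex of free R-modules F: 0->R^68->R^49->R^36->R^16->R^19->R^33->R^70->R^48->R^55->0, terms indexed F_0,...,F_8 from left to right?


chi = sum (-1)^i * rank:
(-1)^0*68=68
(-1)^1*49=-49
(-1)^2*36=36
(-1)^3*16=-16
(-1)^4*19=19
(-1)^5*33=-33
(-1)^6*70=70
(-1)^7*48=-48
(-1)^8*55=55
chi=102


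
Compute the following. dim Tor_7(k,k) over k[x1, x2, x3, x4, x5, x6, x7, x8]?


Koszul: C(n,i)=C(8,7)=8


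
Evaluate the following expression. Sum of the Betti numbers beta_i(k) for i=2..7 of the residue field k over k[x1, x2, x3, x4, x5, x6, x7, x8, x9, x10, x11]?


Koszul resolution: beta_i(k)=C(n,i), n=11
C(11,2)=55, C(11,3)=165, C(11,4)=330, C(11,5)=462, C(11,6)=462, C(11,7)=330
Sum=1804


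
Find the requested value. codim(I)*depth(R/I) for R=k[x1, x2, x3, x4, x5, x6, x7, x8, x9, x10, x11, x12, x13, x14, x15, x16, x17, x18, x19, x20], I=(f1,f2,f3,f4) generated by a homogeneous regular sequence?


codim=4, depth=dim(R/I)=20-4=16
Product=4*16=64


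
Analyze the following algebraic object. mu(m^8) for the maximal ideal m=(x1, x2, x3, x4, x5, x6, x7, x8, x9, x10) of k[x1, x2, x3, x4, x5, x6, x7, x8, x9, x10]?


Graded Nakayama: mu(m^d) = dim_k (m^d/m^(d+1)) = #degree-8 monomials in 10 vars
C(n+d-1,d)=C(17,8)=24310


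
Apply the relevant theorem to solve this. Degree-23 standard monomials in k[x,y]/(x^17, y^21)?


k[x,y], I = (x^17, y^21), d = 23
Need i < 17 and d-i < 21.
Range: 3 <= i <= 16.
H(23) = 14


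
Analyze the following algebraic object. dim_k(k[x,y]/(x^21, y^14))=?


Basis: x^i*y^j, i<21, j<14
21*14=294


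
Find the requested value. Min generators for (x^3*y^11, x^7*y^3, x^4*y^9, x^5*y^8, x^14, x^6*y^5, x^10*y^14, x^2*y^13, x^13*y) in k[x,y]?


Remove redundant (divisible by others).
x^10*y^14 redundant.
Min: x^14, x^13*y, x^7*y^3, x^6*y^5, x^5*y^8, x^4*y^9, x^3*y^11, x^2*y^13
Count=8


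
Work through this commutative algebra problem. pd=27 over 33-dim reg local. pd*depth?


pd+depth=33
depth=33-27=6
pd*depth=27*6=162


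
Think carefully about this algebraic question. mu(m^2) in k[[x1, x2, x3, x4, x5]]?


C(n+d-1,d)=C(6,2)=15


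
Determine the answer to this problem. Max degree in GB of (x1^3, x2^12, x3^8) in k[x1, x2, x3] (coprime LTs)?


Pure powers, coprime LTs => already GB.
Degrees: 3, 12, 8
Max=12


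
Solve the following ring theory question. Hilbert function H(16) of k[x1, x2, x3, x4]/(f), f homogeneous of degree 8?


C(19,3)-C(11,3)=969-165=804


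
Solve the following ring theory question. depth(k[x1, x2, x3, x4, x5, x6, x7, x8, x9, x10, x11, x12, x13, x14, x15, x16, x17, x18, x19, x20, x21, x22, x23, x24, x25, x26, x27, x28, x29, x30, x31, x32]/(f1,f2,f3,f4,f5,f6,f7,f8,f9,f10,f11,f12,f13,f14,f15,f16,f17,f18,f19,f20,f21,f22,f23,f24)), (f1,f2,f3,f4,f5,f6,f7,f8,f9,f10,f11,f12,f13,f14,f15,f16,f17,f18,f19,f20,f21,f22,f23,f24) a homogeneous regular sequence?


depth(R)=32
depth(R/I)=32-24=8


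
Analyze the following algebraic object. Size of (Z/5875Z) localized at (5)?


5-primary part: 5875=5^3*47
Size=5^3=125


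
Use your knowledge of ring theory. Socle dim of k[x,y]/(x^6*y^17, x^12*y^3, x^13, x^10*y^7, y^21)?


Socle = ann(m) = span of standard monomials u with x*u, y*u in I (staircase corners).
Minimal generators: x^13, x^12*y^3, x^10*y^7, x^6*y^17, y^21
Corners: x^5y^20, x^9y^16, x^11y^6, x^12y^2
Socle dim=4


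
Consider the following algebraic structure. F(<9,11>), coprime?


gcd(9,11)=1 => F=ab-a-b=9*11-9-11=99-20=79


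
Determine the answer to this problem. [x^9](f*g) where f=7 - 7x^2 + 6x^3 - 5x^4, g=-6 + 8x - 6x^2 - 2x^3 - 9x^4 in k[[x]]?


[x^9] = sum a_i*b_j, i+j=9
Sum=0


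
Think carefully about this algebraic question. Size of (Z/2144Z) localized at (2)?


2-primary part: 2144=2^5*67
Size=2^5=32


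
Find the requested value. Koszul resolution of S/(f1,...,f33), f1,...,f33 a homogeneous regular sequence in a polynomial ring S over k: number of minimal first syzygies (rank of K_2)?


Regular sequence => Koszul complex is the minimal free resolution.
Syz_1 minimally generated by Koszul relations f_i*e_j - f_j*e_i (i<j): mu(Syz_1) = beta_2 = C(m,2) = m(m-1)/2
m=33
33*32/2 = 528


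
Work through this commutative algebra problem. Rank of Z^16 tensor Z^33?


rank(M(x)N) = rank(M)*rank(N)
16*33 = 528


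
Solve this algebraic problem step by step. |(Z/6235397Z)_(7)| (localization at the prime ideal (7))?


7-primary part: 6235397=7^6*53
Size=7^6=117649


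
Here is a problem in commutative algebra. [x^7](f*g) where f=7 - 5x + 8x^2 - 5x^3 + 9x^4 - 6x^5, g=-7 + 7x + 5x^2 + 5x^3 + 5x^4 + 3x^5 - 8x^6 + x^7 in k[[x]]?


[x^7] = sum a_i*b_j, i+j=7
  7*1=7
  -5*-8=40
  8*3=24
  -5*5=-25
  9*5=45
  -6*5=-30
Sum=61


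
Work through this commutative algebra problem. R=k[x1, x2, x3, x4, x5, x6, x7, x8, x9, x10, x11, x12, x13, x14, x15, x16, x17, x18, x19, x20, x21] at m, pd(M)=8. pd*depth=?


pd+depth=21
depth=21-8=13
pd*depth=8*13=104


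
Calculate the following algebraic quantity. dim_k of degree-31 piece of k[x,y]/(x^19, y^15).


k[x,y], I = (x^19, y^15), d = 31
Need i < 19 and d-i < 15.
Range: 17 <= i <= 18.
H(31) = 2


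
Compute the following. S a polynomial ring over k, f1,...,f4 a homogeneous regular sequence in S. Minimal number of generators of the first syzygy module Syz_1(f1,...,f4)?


Regular sequence => Koszul complex is the minimal free resolution.
Syz_1 minimally generated by Koszul relations f_i*e_j - f_j*e_i (i<j): mu(Syz_1) = beta_2 = C(m,2) = m(m-1)/2
m=4
4*3/2 = 6


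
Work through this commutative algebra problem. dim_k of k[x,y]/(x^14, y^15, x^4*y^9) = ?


k[x,y]/I, I = (x^14, y^15, x^4*y^9)
Rect: 14x15=210. Corner: (14-4)x(15-9)=60.
dim = 210-60 = 150


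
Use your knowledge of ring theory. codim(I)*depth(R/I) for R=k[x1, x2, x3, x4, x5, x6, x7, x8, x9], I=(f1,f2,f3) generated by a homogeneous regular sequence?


codim=3, depth=dim(R/I)=9-3=6
Product=3*6=18


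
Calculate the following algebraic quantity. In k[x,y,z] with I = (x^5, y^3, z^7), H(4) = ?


Need i<5, j<3, k<7 with i+j+k=4.
For each i, j ranges over max(0,4-i-6)..min(2,4-i):
  i=0: j in [0,2] -> 3
  i=1: j in [0,2] -> 3
  i=2: j in [0,2] -> 3
  i=3: j in [0,1] -> 2
  i=4: j in [0,0] -> 1
H(4) = 3+3+3+2+1 = 12


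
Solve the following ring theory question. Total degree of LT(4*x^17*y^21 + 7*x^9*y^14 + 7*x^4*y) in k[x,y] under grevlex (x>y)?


LT: 4*x^17*y^21
deg_x=17, deg_y=21
Total=17+21=38


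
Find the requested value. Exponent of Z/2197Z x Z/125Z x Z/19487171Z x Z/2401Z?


Exponent = lcm of the cyclic orders; pairwise coprime => product.
13^3*5^3*11^7*7^4=2197*125*19487171*2401=12849346070435875


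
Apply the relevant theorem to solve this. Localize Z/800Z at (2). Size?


2-primary part: 800=2^5*25
Size=2^5=32


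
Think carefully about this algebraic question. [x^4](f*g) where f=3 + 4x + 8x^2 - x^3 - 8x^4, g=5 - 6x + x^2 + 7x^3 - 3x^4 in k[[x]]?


[x^4] = sum a_i*b_j, i+j=4
  3*-3=-9
  4*7=28
  8*1=8
  -1*-6=6
  -8*5=-40
Sum=-7


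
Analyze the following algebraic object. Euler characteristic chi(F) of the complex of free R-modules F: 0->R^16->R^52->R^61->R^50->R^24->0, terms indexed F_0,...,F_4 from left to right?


chi = sum (-1)^i * rank:
(-1)^0*16=16
(-1)^1*52=-52
(-1)^2*61=61
(-1)^3*50=-50
(-1)^4*24=24
chi=-1


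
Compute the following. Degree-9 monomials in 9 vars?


C(d+n-1,n-1)=C(17,8)=24310


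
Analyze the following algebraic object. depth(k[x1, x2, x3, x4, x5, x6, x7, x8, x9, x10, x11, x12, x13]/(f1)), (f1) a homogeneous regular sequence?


depth(R)=13
depth(R/I)=13-1=12


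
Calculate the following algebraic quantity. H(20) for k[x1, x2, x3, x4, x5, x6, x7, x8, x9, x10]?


C(d+n-1,n-1)=C(29,9)=10015005


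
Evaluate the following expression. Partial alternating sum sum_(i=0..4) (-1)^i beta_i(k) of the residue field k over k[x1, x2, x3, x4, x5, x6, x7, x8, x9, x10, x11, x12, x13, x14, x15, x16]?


Koszul resolution: beta_i(k)=C(n,i), n=16
sum_(i=0..p) (-1)^i C(n,i) = (-1)^p C(n-1,p)
(-1)^4*C(15,4) = (-1)^4*1365 = 1365


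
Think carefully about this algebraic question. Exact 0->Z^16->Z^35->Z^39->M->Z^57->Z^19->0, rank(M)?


Alt sum=0:
(-1)^0*16 + (-1)^1*35 + (-1)^2*39 + (-1)^3*? + (-1)^4*57 + (-1)^5*19=0
rank(M)=58


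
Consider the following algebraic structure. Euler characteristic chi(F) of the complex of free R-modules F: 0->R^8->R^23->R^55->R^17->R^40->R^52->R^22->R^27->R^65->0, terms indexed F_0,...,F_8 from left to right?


chi = sum (-1)^i * rank:
(-1)^0*8=8
(-1)^1*23=-23
(-1)^2*55=55
(-1)^3*17=-17
(-1)^4*40=40
(-1)^5*52=-52
(-1)^6*22=22
(-1)^7*27=-27
(-1)^8*65=65
chi=71


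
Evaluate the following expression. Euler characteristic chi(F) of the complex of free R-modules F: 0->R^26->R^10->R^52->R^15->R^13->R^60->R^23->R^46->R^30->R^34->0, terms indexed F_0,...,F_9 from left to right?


chi = sum (-1)^i * rank:
(-1)^0*26=26
(-1)^1*10=-10
(-1)^2*52=52
(-1)^3*15=-15
(-1)^4*13=13
(-1)^5*60=-60
(-1)^6*23=23
(-1)^7*46=-46
(-1)^8*30=30
(-1)^9*34=-34
chi=-21


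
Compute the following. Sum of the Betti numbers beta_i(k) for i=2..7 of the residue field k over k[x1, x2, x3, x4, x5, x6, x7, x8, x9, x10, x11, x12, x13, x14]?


Koszul resolution: beta_i(k)=C(n,i), n=14
C(14,2)=91, C(14,3)=364, C(14,4)=1001, C(14,5)=2002, C(14,6)=3003, C(14,7)=3432
Sum=9893


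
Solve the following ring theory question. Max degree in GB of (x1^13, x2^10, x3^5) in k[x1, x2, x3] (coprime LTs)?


Pure powers, coprime LTs => already GB.
Degrees: 13, 10, 5
Max=13


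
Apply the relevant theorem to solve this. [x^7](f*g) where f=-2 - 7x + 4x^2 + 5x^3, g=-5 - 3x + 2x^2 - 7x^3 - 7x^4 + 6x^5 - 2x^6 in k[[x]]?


[x^7] = sum a_i*b_j, i+j=7
  -7*-2=14
  4*6=24
  5*-7=-35
Sum=3


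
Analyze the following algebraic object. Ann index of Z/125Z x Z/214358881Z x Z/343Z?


Exponent = lcm of the cyclic orders; pairwise coprime => product.
5^3*11^8*7^3=125*214358881*343=9190637022875


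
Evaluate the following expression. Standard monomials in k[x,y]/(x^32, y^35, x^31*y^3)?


k[x,y]/I, I = (x^32, y^35, x^31*y^3)
Rect: 32x35=1120. Corner: (32-31)x(35-3)=32.
dim = 1120-32 = 1088


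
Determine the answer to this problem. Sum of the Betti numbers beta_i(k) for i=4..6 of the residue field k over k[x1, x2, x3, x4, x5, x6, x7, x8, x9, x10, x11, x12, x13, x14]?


Koszul resolution: beta_i(k)=C(n,i), n=14
C(14,4)=1001, C(14,5)=2002, C(14,6)=3003
Sum=6006


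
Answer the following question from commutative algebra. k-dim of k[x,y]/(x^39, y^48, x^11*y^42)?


k[x,y]/I, I = (x^39, y^48, x^11*y^42)
Rect: 39x48=1872. Corner: (39-11)x(48-42)=168.
dim = 1872-168 = 1704


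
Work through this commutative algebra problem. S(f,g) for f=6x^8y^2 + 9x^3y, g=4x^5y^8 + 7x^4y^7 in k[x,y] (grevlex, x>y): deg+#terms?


LT(f)=6x^8y^2, LT(g)=4x^5y^8
lcm(LM)=x^8y^8
S(f,g) (scaled by 24 to clear denominators) = 4y^6*f - 6x^3*g = -42x^7y^7 + 36x^3y^7
2 terms, deg 14.
14+2=16


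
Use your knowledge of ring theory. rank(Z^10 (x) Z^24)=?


rank(M(x)N) = rank(M)*rank(N)
10*24 = 240


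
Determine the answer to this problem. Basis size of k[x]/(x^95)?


Basis: 1,x,...,x^94
dim=95


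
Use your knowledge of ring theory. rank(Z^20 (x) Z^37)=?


rank(M(x)N) = rank(M)*rank(N)
20*37 = 740


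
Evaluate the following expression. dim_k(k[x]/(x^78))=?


Basis: 1,x,...,x^77
dim=78


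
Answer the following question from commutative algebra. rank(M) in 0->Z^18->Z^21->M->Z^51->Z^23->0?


Alt sum=0:
(-1)^0*18 + (-1)^1*21 + (-1)^2*? + (-1)^3*51 + (-1)^4*23=0
rank(M)=31


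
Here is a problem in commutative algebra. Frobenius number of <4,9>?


gcd(4,9)=1 => F=ab-a-b=4*9-4-9=36-13=23


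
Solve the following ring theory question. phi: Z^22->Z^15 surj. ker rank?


rank(ker) = 22-15 = 7


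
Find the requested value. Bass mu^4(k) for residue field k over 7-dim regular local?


C(n,i)=C(7,4)=35


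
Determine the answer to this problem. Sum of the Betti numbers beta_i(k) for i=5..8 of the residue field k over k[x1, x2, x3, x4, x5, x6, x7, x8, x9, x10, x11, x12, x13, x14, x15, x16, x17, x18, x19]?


Koszul resolution: beta_i(k)=C(n,i), n=19
C(19,5)=11628, C(19,6)=27132, C(19,7)=50388, C(19,8)=75582
Sum=164730


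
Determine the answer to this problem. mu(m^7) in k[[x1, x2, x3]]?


C(n+d-1,d)=C(9,7)=36


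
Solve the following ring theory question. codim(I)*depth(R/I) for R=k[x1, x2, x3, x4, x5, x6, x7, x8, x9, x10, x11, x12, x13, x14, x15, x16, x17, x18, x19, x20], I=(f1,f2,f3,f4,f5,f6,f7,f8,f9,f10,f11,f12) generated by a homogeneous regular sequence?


codim=12, depth=dim(R/I)=20-12=8
Product=12*8=96


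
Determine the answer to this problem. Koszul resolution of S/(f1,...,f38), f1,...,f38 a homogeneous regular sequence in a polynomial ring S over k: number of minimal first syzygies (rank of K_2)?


Regular sequence => Koszul complex is the minimal free resolution.
Syz_1 minimally generated by Koszul relations f_i*e_j - f_j*e_i (i<j): mu(Syz_1) = beta_2 = C(m,2) = m(m-1)/2
m=38
38*37/2 = 703


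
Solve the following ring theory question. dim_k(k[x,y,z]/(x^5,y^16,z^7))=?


Basis: x^iy^jz^k, i<5,j<16,k<7
5*16*7=560


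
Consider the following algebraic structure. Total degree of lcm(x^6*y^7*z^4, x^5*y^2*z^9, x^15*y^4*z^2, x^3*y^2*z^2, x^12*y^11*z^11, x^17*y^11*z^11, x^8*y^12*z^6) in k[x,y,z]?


lcm = componentwise max:
x: max(6,5,15,3,12,17,8)=17
y: max(7,2,4,2,11,11,12)=12
z: max(4,9,2,2,11,11,6)=11
Total=17+12+11=40


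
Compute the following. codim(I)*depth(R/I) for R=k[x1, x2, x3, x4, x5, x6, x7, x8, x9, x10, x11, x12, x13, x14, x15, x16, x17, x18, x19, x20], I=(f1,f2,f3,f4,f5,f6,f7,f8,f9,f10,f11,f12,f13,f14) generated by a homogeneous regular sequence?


codim=14, depth=dim(R/I)=20-14=6
Product=14*6=84


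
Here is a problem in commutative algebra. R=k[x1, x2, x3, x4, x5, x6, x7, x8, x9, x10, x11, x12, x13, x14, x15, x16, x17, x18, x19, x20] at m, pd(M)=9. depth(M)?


pd+depth=depth(R)=20
depth=20-9=11


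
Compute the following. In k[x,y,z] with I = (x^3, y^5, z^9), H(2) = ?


Need i<3, j<5, k<9 with i+j+k=2.
For each i, j ranges over max(0,2-i-8)..min(4,2-i):
  i=0: j in [0,2] -> 3
  i=1: j in [0,1] -> 2
  i=2: j in [0,0] -> 1
H(2) = 3+2+1 = 6


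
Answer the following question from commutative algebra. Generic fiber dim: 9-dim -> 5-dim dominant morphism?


dim(fiber)=dim(X)-dim(Y)=9-5=4


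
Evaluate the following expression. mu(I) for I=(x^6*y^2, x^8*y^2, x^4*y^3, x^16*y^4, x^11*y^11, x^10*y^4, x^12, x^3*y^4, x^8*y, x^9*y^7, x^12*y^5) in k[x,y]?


Remove redundant (divisible by others).
x^9*y^7 redundant.
x^16*y^4 redundant.
x^11*y^11 redundant.
x^12*y^5 redundant.
x^8*y^2 redundant.
x^10*y^4 redundant.
Min: x^12, x^8*y, x^6*y^2, x^4*y^3, x^3*y^4
Count=5


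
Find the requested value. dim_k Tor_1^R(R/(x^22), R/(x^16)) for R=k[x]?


Tor_1(R/I,R/J)=(I cap J)/IJ=(x^22)/(x^38)
dim=38-22=min(22,16)=16


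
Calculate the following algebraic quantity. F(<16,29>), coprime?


gcd(16,29)=1 => F=ab-a-b=16*29-16-29=464-45=419


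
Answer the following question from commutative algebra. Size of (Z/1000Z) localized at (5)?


5-primary part: 1000=5^3*8
Size=5^3=125


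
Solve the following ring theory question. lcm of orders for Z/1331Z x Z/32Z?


Exponent = lcm of the cyclic orders; pairwise coprime => product.
11^3*2^5=1331*32=42592


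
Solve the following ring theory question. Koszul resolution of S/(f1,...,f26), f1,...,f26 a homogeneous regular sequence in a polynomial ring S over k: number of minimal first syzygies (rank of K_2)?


Regular sequence => Koszul complex is the minimal free resolution.
Syz_1 minimally generated by Koszul relations f_i*e_j - f_j*e_i (i<j): mu(Syz_1) = beta_2 = C(m,2) = m(m-1)/2
m=26
26*25/2 = 325


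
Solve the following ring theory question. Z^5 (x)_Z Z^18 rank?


rank(M(x)N) = rank(M)*rank(N)
5*18 = 90


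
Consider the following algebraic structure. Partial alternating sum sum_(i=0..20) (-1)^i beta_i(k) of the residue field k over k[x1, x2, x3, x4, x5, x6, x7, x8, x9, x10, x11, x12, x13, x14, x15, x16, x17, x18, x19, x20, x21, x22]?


Koszul resolution: beta_i(k)=C(n,i), n=22
sum_(i=0..p) (-1)^i C(n,i) = (-1)^p C(n-1,p)
(-1)^20*C(21,20) = (-1)^20*21 = 21


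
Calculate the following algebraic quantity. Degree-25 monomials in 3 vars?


C(d+n-1,n-1)=C(27,2)=351


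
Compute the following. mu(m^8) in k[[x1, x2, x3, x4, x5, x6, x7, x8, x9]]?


C(n+d-1,d)=C(16,8)=12870


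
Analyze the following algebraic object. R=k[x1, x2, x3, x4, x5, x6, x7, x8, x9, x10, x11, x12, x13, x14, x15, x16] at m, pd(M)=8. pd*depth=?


pd+depth=16
depth=16-8=8
pd*depth=8*8=64


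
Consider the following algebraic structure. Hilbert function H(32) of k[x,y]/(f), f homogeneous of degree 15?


H(t)=d for t>=d-1.
d=15, t=32
H(32)=15


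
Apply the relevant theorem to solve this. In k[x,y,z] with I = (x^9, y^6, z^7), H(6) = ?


Need i<9, j<6, k<7 with i+j+k=6.
For each i, j ranges over max(0,6-i-6)..min(5,6-i):
  i=0: j in [0,5] -> 6
  i=1: j in [0,5] -> 6
  i=2: j in [0,4] -> 5
  i=3: j in [0,3] -> 4
  i=4: j in [0,2] -> 3
  i=5: j in [0,1] -> 2
  i=6: j in [0,0] -> 1
H(6) = 6+6+5+4+3+2+1 = 27


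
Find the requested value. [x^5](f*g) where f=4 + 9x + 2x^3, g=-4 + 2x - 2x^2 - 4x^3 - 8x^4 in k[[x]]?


[x^5] = sum a_i*b_j, i+j=5
  9*-8=-72
  2*-2=-4
Sum=-76


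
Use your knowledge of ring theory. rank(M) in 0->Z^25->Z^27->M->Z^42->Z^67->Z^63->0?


Alt sum=0:
(-1)^0*25 + (-1)^1*27 + (-1)^2*? + (-1)^3*42 + (-1)^4*67 + (-1)^5*63=0
rank(M)=40


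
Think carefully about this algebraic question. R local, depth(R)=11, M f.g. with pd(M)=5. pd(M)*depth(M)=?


pd+depth=11
depth=11-5=6
pd*depth=5*6=30


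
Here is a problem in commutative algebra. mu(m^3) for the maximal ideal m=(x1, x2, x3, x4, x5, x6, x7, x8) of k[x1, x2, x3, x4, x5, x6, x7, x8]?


Graded Nakayama: mu(m^d) = dim_k (m^d/m^(d+1)) = #degree-3 monomials in 8 vars
C(n+d-1,d)=C(10,3)=120


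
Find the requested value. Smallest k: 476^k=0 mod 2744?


476^k mod 2744:
k=1: 476
k=2: 1568
k=3: 0
First zero at k = 3


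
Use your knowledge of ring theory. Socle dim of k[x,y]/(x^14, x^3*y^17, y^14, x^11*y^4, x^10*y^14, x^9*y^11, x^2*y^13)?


Socle = ann(m) = span of standard monomials u with x*u, y*u in I (staircase corners).
Redundant generators: x^3*y^17, x^10*y^14
Minimal generators: x^14, x^11*y^4, x^9*y^11, x^2*y^13, y^14
Corners: xy^13, x^8y^12, x^10y^10, x^13y^3
Socle dim=4


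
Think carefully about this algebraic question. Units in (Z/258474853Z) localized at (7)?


Local ring = Z/117649Z.
phi(117649) = 7^5*(7-1) = 100842


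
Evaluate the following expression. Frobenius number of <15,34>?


gcd(15,34)=1 => F=ab-a-b=15*34-15-34=510-49=461


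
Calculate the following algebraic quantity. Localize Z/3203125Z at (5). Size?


5-primary part: 3203125=5^7*41
Size=5^7=78125


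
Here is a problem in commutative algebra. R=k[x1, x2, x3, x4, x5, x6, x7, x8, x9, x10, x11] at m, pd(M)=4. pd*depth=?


pd+depth=11
depth=11-4=7
pd*depth=4*7=28


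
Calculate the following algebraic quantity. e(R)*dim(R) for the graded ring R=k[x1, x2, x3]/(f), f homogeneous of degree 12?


e(R)=deg(f)=12, dim(R)=3-1=2
e*dim=12*2=24


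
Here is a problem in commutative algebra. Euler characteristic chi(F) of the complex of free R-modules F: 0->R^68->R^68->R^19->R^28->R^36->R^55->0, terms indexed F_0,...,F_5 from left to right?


chi = sum (-1)^i * rank:
(-1)^0*68=68
(-1)^1*68=-68
(-1)^2*19=19
(-1)^3*28=-28
(-1)^4*36=36
(-1)^5*55=-55
chi=-28


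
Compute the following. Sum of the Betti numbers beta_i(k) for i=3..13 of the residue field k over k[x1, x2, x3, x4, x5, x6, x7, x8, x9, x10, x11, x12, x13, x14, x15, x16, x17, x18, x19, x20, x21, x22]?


Koszul resolution: beta_i(k)=C(n,i), n=22
C(22,3)=1540, C(22,4)=7315, C(22,5)=26334, C(22,6)=74613, C(22,7)=170544, C(22,8)=319770, C(22,9)=497420, C(22,10)=646646, C(22,11)=705432, C(22,12)=646646, C(22,13)=497420
Sum=3593680


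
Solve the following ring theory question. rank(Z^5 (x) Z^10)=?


rank(M(x)N) = rank(M)*rank(N)
5*10 = 50


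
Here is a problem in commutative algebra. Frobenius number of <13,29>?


gcd(13,29)=1 => F=ab-a-b=13*29-13-29=377-42=335


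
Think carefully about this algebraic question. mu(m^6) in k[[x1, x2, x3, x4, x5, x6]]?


C(n+d-1,d)=C(11,6)=462


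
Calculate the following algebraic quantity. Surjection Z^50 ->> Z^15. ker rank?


rank(ker) = 50-15 = 35


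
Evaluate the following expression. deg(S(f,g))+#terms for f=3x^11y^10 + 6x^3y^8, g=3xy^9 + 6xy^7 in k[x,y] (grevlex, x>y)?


LT(f)=3x^11y^10, LT(g)=3xy^9
lcm(LM)=x^11y^10
S(f,g) (scaled by 9 to clear denominators) = 3*f - 3x^10y*g = -18x^11y^8 + 18x^3y^8
2 terms, deg 19.
19+2=21


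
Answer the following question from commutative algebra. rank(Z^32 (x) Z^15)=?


rank(M(x)N) = rank(M)*rank(N)
32*15 = 480


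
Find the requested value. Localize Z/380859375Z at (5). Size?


5-primary part: 380859375=5^10*39
Size=5^10=9765625


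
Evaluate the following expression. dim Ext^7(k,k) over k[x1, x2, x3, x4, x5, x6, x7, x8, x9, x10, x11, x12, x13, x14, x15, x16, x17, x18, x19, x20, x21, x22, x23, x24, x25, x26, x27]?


C(n,i)=C(27,7)=888030


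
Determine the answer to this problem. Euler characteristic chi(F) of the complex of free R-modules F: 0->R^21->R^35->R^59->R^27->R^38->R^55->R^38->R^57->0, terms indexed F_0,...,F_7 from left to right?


chi = sum (-1)^i * rank:
(-1)^0*21=21
(-1)^1*35=-35
(-1)^2*59=59
(-1)^3*27=-27
(-1)^4*38=38
(-1)^5*55=-55
(-1)^6*38=38
(-1)^7*57=-57
chi=-18


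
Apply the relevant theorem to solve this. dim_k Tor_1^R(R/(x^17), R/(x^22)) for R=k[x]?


Tor_1(R/I,R/J)=(I cap J)/IJ=(x^22)/(x^39)
dim=39-22=min(17,22)=17


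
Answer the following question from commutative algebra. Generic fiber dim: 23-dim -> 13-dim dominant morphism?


dim(fiber)=dim(X)-dim(Y)=23-13=10


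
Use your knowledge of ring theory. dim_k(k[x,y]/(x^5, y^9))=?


Basis: x^i*y^j, i<5, j<9
5*9=45


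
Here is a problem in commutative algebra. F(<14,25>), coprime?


gcd(14,25)=1 => F=ab-a-b=14*25-14-25=350-39=311


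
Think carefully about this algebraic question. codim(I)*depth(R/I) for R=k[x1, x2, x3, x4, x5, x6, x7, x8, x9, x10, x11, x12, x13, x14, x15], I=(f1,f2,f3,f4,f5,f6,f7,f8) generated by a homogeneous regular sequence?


codim=8, depth=dim(R/I)=15-8=7
Product=8*7=56


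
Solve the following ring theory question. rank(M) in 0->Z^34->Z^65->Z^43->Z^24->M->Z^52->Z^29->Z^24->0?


Alt sum=0:
(-1)^0*34 + (-1)^1*65 + (-1)^2*43 + (-1)^3*24 + (-1)^4*? + (-1)^5*52 + (-1)^6*29 + (-1)^7*24=0
rank(M)=59


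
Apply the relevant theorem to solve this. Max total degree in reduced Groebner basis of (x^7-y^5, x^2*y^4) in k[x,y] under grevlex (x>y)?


LT(f1)=x^7, LT(f2)=x^2y^4, lcm=x^7y^4
S(f1,f2) = y^4*f1 - x^5*f2 = -y^9
Reduced GB = {f1, f2, y^9}; degrees 7, 6, 9
Max = 9


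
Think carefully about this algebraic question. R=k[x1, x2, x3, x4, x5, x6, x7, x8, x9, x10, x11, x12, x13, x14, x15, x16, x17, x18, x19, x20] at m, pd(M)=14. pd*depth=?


pd+depth=20
depth=20-14=6
pd*depth=14*6=84


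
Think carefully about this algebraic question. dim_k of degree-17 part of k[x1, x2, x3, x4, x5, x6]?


C(d+n-1,n-1)=C(22,5)=26334


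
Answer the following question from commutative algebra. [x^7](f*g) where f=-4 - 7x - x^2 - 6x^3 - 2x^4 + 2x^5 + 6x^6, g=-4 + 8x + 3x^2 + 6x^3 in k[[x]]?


[x^7] = sum a_i*b_j, i+j=7
  -2*6=-12
  2*3=6
  6*8=48
Sum=42


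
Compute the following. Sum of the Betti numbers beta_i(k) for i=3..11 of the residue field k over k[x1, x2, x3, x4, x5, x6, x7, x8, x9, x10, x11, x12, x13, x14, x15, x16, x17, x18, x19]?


Koszul resolution: beta_i(k)=C(n,i), n=19
C(19,3)=969, C(19,4)=3876, C(19,5)=11628, C(19,6)=27132, C(19,7)=50388, C(19,8)=75582, C(19,9)=92378, C(19,10)=92378, C(19,11)=75582
Sum=429913


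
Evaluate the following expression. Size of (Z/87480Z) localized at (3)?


3-primary part: 87480=3^7*40
Size=3^7=2187


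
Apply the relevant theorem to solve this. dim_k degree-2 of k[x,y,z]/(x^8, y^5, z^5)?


Need i<8, j<5, k<5 with i+j+k=2.
For each i, j ranges over max(0,2-i-4)..min(4,2-i):
  i=0: j in [0,2] -> 3
  i=1: j in [0,1] -> 2
  i=2: j in [0,0] -> 1
H(2) = 3+2+1 = 6


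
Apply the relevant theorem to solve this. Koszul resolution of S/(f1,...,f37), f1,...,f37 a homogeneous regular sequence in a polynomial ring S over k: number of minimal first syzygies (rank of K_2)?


Regular sequence => Koszul complex is the minimal free resolution.
Syz_1 minimally generated by Koszul relations f_i*e_j - f_j*e_i (i<j): mu(Syz_1) = beta_2 = C(m,2) = m(m-1)/2
m=37
37*36/2 = 666


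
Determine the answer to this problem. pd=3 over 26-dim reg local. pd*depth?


pd+depth=26
depth=26-3=23
pd*depth=3*23=69


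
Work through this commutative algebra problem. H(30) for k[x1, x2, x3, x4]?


C(d+n-1,n-1)=C(33,3)=5456


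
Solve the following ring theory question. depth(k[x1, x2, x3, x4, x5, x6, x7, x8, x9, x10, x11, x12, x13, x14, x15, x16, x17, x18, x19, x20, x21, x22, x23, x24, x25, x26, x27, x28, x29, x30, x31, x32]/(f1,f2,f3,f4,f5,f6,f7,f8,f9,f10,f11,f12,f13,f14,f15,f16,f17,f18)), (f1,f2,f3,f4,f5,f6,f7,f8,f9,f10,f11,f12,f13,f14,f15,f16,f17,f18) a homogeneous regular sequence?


depth(R)=32
depth(R/I)=32-18=14


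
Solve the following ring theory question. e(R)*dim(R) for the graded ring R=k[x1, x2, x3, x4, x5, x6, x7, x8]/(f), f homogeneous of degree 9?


e(R)=deg(f)=9, dim(R)=8-1=7
e*dim=9*7=63


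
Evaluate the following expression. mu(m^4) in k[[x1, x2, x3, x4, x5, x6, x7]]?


C(n+d-1,d)=C(10,4)=210


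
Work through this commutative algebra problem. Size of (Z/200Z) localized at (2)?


2-primary part: 200=2^3*25
Size=2^3=8


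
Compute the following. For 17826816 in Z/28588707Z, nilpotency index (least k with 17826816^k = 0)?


17826816^k mod 28588707:
k=1: 17826816
k=2: 13984551
k=3: 2843127
k=4: 12446784
k=5: 24504606
k=6: 0
First zero at k = 6


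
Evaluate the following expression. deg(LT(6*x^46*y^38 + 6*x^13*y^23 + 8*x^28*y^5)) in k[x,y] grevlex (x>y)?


LT: 6*x^46*y^38
deg_x=46, deg_y=38
Total=46+38=84


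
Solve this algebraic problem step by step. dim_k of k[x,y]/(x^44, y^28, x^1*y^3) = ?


k[x,y]/I, I = (x^44, y^28, x^1*y^3)
Rect: 44x28=1232. Corner: (44-1)x(28-3)=1075.
dim = 1232-1075 = 157


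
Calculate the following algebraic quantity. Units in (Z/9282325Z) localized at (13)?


Local ring = Z/371293Z.
phi(371293) = 13^4*(13-1) = 342732


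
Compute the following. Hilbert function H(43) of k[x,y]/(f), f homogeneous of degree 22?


H(t)=d for t>=d-1.
d=22, t=43
H(43)=22


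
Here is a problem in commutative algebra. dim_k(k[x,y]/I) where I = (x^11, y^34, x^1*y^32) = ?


k[x,y]/I, I = (x^11, y^34, x^1*y^32)
Rect: 11x34=374. Corner: (11-1)x(34-32)=20.
dim = 374-20 = 354


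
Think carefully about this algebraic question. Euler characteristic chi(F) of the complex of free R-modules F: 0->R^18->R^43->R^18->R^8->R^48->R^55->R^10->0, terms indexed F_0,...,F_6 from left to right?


chi = sum (-1)^i * rank:
(-1)^0*18=18
(-1)^1*43=-43
(-1)^2*18=18
(-1)^3*8=-8
(-1)^4*48=48
(-1)^5*55=-55
(-1)^6*10=10
chi=-12


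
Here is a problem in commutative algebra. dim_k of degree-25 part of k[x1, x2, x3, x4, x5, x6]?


C(d+n-1,n-1)=C(30,5)=142506


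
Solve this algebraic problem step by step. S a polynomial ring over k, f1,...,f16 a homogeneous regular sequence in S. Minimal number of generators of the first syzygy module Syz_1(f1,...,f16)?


Regular sequence => Koszul complex is the minimal free resolution.
Syz_1 minimally generated by Koszul relations f_i*e_j - f_j*e_i (i<j): mu(Syz_1) = beta_2 = C(m,2) = m(m-1)/2
m=16
16*15/2 = 120


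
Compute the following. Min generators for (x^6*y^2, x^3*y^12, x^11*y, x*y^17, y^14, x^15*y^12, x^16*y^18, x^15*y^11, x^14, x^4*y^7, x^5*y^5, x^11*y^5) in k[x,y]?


Remove redundant (divisible by others).
x^16*y^18 redundant.
x^15*y^11 redundant.
x^11*y^5 redundant.
x^15*y^12 redundant.
x*y^17 redundant.
Min: x^14, x^11*y, x^6*y^2, x^5*y^5, x^4*y^7, x^3*y^12, y^14
Count=7


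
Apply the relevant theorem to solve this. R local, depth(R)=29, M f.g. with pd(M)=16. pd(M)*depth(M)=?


pd+depth=29
depth=29-16=13
pd*depth=16*13=208


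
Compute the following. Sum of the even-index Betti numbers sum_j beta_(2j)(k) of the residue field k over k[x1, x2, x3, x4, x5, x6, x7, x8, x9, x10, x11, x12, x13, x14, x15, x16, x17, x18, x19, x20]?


Koszul resolution: beta_i(k)=C(n,i), n=20
sum_even C(20,i) = 2^(n-1) = 2^19 = 524288


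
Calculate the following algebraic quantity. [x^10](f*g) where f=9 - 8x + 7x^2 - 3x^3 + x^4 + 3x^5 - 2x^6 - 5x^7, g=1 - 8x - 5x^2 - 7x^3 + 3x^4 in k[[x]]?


[x^10] = sum a_i*b_j, i+j=10
  -2*3=-6
  -5*-7=35
Sum=29


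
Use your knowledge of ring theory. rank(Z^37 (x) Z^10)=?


rank(M(x)N) = rank(M)*rank(N)
37*10 = 370


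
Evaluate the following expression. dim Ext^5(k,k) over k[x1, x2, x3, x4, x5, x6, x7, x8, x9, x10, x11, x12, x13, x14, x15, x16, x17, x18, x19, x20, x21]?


C(n,i)=C(21,5)=20349


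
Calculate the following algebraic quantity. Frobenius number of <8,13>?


gcd(8,13)=1 => F=ab-a-b=8*13-8-13=104-21=83


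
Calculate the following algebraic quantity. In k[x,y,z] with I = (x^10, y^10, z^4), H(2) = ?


Need i<10, j<10, k<4 with i+j+k=2.
For each i, j ranges over max(0,2-i-3)..min(9,2-i):
  i=0: j in [0,2] -> 3
  i=1: j in [0,1] -> 2
  i=2: j in [0,0] -> 1
H(2) = 3+2+1 = 6


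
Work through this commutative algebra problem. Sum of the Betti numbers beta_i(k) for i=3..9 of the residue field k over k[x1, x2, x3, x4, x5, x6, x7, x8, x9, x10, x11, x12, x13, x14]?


Koszul resolution: beta_i(k)=C(n,i), n=14
C(14,3)=364, C(14,4)=1001, C(14,5)=2002, C(14,6)=3003, C(14,7)=3432, C(14,8)=3003, C(14,9)=2002
Sum=14807


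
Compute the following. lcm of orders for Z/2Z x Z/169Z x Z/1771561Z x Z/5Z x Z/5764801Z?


Exponent = lcm of the cyclic orders; pairwise coprime => product.
2^1*13^2*11^6*5^1*7^8=2*169*1771561*5*5764801=17259457295170090


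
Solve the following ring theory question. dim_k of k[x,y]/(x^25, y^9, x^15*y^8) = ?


k[x,y]/I, I = (x^25, y^9, x^15*y^8)
Rect: 25x9=225. Corner: (25-15)x(9-8)=10.
dim = 225-10 = 215


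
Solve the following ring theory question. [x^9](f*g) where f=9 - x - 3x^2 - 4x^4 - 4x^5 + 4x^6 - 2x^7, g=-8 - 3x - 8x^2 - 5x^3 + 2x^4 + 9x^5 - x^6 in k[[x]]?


[x^9] = sum a_i*b_j, i+j=9
  -4*9=-36
  -4*2=-8
  4*-5=-20
  -2*-8=16
Sum=-48


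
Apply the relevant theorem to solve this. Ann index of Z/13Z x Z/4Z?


Exponent = lcm of the cyclic orders; pairwise coprime => product.
13^1*2^2=13*4=52


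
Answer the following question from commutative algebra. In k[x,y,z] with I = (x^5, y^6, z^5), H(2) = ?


Need i<5, j<6, k<5 with i+j+k=2.
For each i, j ranges over max(0,2-i-4)..min(5,2-i):
  i=0: j in [0,2] -> 3
  i=1: j in [0,1] -> 2
  i=2: j in [0,0] -> 1
H(2) = 3+2+1 = 6


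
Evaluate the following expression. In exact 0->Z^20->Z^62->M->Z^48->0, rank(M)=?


Alt sum=0:
(-1)^0*20 + (-1)^1*62 + (-1)^2*? + (-1)^3*48=0
rank(M)=90


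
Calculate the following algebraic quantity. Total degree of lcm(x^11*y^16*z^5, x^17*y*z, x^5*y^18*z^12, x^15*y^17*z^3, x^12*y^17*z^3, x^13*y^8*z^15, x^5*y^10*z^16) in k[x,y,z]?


lcm = componentwise max:
x: max(11,17,5,15,12,13,5)=17
y: max(16,1,18,17,17,8,10)=18
z: max(5,1,12,3,3,15,16)=16
Total=17+18+16=51


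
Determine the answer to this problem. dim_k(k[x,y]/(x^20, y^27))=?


Basis: x^i*y^j, i<20, j<27
20*27=540


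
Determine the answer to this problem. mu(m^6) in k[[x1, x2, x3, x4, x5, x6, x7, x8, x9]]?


C(n+d-1,d)=C(14,6)=3003


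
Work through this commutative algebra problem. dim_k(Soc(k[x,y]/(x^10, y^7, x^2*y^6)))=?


Socle = ann(m) = span of standard monomials u with x*u, y*u in I (staircase corners).
Minimal generators: x^10, x^2*y^6, y^7
Corners: xy^6, x^9y^5
Socle dim=2


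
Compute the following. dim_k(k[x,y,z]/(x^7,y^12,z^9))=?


Basis: x^iy^jz^k, i<7,j<12,k<9
7*12*9=756


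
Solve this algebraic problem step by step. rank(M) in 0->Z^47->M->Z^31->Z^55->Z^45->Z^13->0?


Alt sum=0:
(-1)^0*47 + (-1)^1*? + (-1)^2*31 + (-1)^3*55 + (-1)^4*45 + (-1)^5*13=0
rank(M)=55


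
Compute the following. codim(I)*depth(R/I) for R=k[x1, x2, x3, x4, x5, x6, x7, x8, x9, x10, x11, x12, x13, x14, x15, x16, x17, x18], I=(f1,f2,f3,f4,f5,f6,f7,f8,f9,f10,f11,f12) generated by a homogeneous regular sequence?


codim=12, depth=dim(R/I)=18-12=6
Product=12*6=72


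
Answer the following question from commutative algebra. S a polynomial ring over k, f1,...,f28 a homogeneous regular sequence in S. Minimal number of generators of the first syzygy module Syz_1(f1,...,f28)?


Regular sequence => Koszul complex is the minimal free resolution.
Syz_1 minimally generated by Koszul relations f_i*e_j - f_j*e_i (i<j): mu(Syz_1) = beta_2 = C(m,2) = m(m-1)/2
m=28
28*27/2 = 378


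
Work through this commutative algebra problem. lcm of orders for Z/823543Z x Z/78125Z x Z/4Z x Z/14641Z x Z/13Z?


Exponent = lcm of the cyclic orders; pairwise coprime => product.
7^7*5^7*2^2*11^4*13^1=823543*78125*4*14641*13=48983565568437500


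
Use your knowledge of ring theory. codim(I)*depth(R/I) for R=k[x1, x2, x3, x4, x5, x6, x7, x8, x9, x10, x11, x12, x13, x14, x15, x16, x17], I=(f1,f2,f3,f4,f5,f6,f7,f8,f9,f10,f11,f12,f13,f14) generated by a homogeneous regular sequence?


codim=14, depth=dim(R/I)=17-14=3
Product=14*3=42


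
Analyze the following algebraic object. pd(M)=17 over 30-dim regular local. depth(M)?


pd+depth=depth(R)=30
depth=30-17=13


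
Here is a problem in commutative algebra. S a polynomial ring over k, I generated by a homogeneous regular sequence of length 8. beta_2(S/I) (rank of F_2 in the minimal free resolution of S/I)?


Regular sequence => Koszul complex is the minimal free resolution.
Syz_1 minimally generated by Koszul relations f_i*e_j - f_j*e_i (i<j): mu(Syz_1) = beta_2 = C(m,2) = m(m-1)/2
m=8
8*7/2 = 28


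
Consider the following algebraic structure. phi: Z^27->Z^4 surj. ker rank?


rank(ker) = 27-4 = 23


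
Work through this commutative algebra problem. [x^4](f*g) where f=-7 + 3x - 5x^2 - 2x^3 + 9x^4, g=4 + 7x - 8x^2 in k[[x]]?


[x^4] = sum a_i*b_j, i+j=4
  -5*-8=40
  -2*7=-14
  9*4=36
Sum=62


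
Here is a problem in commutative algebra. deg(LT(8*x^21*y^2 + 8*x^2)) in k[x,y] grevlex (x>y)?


LT: 8*x^21*y^2
deg_x=21, deg_y=2
Total=21+2=23


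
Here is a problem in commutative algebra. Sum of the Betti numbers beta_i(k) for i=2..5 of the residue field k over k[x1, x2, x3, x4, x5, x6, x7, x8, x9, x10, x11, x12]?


Koszul resolution: beta_i(k)=C(n,i), n=12
C(12,2)=66, C(12,3)=220, C(12,4)=495, C(12,5)=792
Sum=1573


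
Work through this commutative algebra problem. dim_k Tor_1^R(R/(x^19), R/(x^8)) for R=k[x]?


Tor_1(R/I,R/J)=(I cap J)/IJ=(x^19)/(x^27)
dim=27-19=min(19,8)=8


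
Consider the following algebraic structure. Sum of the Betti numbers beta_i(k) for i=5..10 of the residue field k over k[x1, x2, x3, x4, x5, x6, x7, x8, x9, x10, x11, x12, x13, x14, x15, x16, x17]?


Koszul resolution: beta_i(k)=C(n,i), n=17
C(17,5)=6188, C(17,6)=12376, C(17,7)=19448, C(17,8)=24310, C(17,9)=24310, C(17,10)=19448
Sum=106080


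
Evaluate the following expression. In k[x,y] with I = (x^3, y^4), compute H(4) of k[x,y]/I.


k[x,y], I = (x^3, y^4), d = 4
Need i < 3 and d-i < 4.
Range: 1 <= i <= 2.
H(4) = 2


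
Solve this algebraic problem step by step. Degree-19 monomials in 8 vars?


C(d+n-1,n-1)=C(26,7)=657800


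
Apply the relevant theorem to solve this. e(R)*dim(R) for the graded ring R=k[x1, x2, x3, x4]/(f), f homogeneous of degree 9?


e(R)=deg(f)=9, dim(R)=4-1=3
e*dim=9*3=27
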